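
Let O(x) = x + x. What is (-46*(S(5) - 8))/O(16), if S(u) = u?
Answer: 69/16 ≈ 4.3125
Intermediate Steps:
O(x) = 2*x
(-46*(S(5) - 8))/O(16) = (-46*(5 - 8))/((2*16)) = -46*(-3)/32 = 138*(1/32) = 69/16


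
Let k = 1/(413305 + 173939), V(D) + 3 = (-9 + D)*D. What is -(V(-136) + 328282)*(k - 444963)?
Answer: 90932783184056029/587244 ≈ 1.5485e+11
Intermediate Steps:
V(D) = -3 + D*(-9 + D) (V(D) = -3 + (-9 + D)*D = -3 + D*(-9 + D))
k = 1/587244 ≈ 1.7029e-6
-(V(-136) + 328282)*(k - 444963) = -((-3 + (-136)**2 - 9*(-136)) + 328282)*(1/587244 - 444963) = -((-3 + 18496 + 1224) + 328282)*(-261301851971)/587244 = -(19717 + 328282)*(-261301851971)/587244 = -347999*(-261301851971)/587244 = -1*(-90932783184056029/587244) = 90932783184056029/587244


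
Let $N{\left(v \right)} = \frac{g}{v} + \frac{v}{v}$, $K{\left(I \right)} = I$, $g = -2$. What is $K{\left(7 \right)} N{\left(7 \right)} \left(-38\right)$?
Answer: $-190$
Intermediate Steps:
$N{\left(v \right)} = 1 - \frac{2}{v}$ ($N{\left(v \right)} = - \frac{2}{v} + \frac{v}{v} = - \frac{2}{v} + 1 = 1 - \frac{2}{v}$)
$K{\left(7 \right)} N{\left(7 \right)} \left(-38\right) = 7 \frac{-2 + 7}{7} \left(-38\right) = 7 \cdot \frac{1}{7} \cdot 5 \left(-38\right) = 7 \cdot \frac{5}{7} \left(-38\right) = 5 \left(-38\right) = -190$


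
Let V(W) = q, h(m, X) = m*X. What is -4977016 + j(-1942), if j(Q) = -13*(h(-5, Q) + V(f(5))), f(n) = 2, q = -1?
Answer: -5103233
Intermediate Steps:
h(m, X) = X*m
V(W) = -1
j(Q) = 13 + 65*Q (j(Q) = -13*(Q*(-5) - 1) = -13*(-5*Q - 1) = -13*(-1 - 5*Q) = 13 + 65*Q)
-4977016 + j(-1942) = -4977016 + (13 + 65*(-1942)) = -4977016 + (13 - 126230) = -4977016 - 126217 = -5103233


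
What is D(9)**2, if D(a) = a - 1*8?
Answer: 1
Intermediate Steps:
D(a) = -8 + a (D(a) = a - 8 = -8 + a)
D(9)**2 = (-8 + 9)**2 = 1**2 = 1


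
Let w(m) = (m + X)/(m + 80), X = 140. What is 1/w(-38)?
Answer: 7/17 ≈ 0.41176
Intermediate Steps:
w(m) = (140 + m)/(80 + m) (w(m) = (m + 140)/(m + 80) = (140 + m)/(80 + m))
1/w(-38) = 1/((140 - 38)/(80 - 38)) = 1/(102/42) = 1/((1/42)*102) = 1/(17/7) = 7/17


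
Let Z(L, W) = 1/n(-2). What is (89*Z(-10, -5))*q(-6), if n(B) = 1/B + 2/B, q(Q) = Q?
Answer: 356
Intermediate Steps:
n(B) = 3/B (n(B) = 1/B + 2/B = 3/B)
Z(L, W) = -⅔ (Z(L, W) = 1/(3/(-2)) = 1/(3*(-½)) = 1/(-3/2) = -⅔)
(89*Z(-10, -5))*q(-6) = (89*(-⅔))*(-6) = -178/3*(-6) = 356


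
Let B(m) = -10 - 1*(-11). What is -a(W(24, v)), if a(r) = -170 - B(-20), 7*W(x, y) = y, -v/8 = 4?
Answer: 171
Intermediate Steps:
v = -32 (v = -8*4 = -32)
B(m) = 1 (B(m) = -10 + 11 = 1)
W(x, y) = y/7
a(r) = -171 (a(r) = -170 - 1*1 = -170 - 1 = -171)
-a(W(24, v)) = -1*(-171) = 171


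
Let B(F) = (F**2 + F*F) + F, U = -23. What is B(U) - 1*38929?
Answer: -37894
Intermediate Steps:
B(F) = F + 2*F**2 (B(F) = (F**2 + F**2) + F = 2*F**2 + F = F + 2*F**2)
B(U) - 1*38929 = -23*(1 + 2*(-23)) - 1*38929 = -23*(1 - 46) - 38929 = -23*(-45) - 38929 = 1035 - 38929 = -37894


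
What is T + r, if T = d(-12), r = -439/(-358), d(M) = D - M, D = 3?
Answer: 5809/358 ≈ 16.226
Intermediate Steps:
d(M) = 3 - M
r = 439/358 (r = -439*(-1/358) = 439/358 ≈ 1.2263)
T = 15 (T = 3 - 1*(-12) = 3 + 12 = 15)
T + r = 15 + 439/358 = 5809/358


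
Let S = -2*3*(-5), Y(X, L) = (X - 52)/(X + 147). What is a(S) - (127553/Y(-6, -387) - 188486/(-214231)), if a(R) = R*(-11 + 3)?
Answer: 3849945723055/12425398 ≈ 3.0985e+5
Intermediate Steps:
Y(X, L) = (-52 + X)/(147 + X)
S = 30 (S = -6*(-5) = 30)
a(R) = -8*R (a(R) = R*(-8) = -8*R)
a(S) - (127553/Y(-6, -387) - 188486/(-214231)) = -8*30 - (127553/(((-52 - 6)/(147 - 6))) - 188486/(-214231)) = -240 - (127553/((-58/141)) - 188486*(-1/214231)) = -240 - (127553/(((1/141)*(-58))) + 188486/214231) = -240 - (127553/(-58/141) + 188486/214231) = -240 - (127553*(-141/58) + 188486/214231) = -240 - (-17984973/58 + 188486/214231) = -240 - 1*(-3852927818575/12425398) = -240 + 3852927818575/12425398 = 3849945723055/12425398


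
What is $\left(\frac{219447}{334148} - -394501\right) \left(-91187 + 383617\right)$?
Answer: $\frac{19274344897882925}{167074} \approx 1.1536 \cdot 10^{11}$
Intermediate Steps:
$\left(\frac{219447}{334148} - -394501\right) \left(-91187 + 383617\right) = \left(219447 \cdot \frac{1}{334148} + 394501\right) 292430 = \left(\frac{219447}{334148} + 394501\right) 292430 = \frac{131821939595}{334148} \cdot 292430 = \frac{19274344897882925}{167074}$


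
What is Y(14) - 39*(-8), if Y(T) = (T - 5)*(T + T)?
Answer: 564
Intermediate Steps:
Y(T) = 2*T*(-5 + T) (Y(T) = (-5 + T)*(2*T) = 2*T*(-5 + T))
Y(14) - 39*(-8) = 2*14*(-5 + 14) - 39*(-8) = 2*14*9 + 312 = 252 + 312 = 564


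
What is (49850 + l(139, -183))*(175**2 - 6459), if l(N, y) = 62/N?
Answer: 167451337192/139 ≈ 1.2047e+9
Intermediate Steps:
(49850 + l(139, -183))*(175**2 - 6459) = (49850 + 62/139)*(175**2 - 6459) = (49850 + 62*(1/139))*(30625 - 6459) = (49850 + 62/139)*24166 = (6929212/139)*24166 = 167451337192/139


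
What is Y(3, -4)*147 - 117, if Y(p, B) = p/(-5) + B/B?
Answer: -291/5 ≈ -58.200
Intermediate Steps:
Y(p, B) = 1 - p/5 (Y(p, B) = p*(-1/5) + 1 = -p/5 + 1 = 1 - p/5)
Y(3, -4)*147 - 117 = (1 - 1/5*3)*147 - 117 = (1 - 3/5)*147 - 117 = (2/5)*147 - 117 = 294/5 - 117 = -291/5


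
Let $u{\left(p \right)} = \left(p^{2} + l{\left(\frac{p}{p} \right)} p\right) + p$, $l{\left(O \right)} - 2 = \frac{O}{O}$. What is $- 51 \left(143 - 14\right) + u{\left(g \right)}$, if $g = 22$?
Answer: $-6007$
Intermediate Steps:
$l{\left(O \right)} = 3$ ($l{\left(O \right)} = 2 + \frac{O}{O} = 2 + 1 = 3$)
$u{\left(p \right)} = p^{2} + 4 p$ ($u{\left(p \right)} = \left(p^{2} + 3 p\right) + p = p^{2} + 4 p$)
$- 51 \left(143 - 14\right) + u{\left(g \right)} = - 51 \left(143 - 14\right) + 22 \left(4 + 22\right) = \left(-51\right) 129 + 22 \cdot 26 = -6579 + 572 = -6007$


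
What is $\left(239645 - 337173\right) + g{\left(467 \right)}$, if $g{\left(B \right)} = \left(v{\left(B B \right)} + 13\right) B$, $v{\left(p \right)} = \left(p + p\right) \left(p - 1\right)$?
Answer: $44423462547631$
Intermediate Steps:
$v{\left(p \right)} = 2 p \left(-1 + p\right)$
$g{\left(B \right)} = B \left(13 + 2 B^{2} \left(-1 + B^{2}\right)\right)$ ($g{\left(B \right)} = \left(2 B B \left(-1 + B B\right) + 13\right) B = \left(2 B^{2} \left(-1 + B^{2}\right) + 13\right) B = \left(13 + 2 B^{2} \left(-1 + B^{2}\right)\right) B = B \left(13 + 2 B^{2} \left(-1 + B^{2}\right)\right)$)
$\left(239645 - 337173\right) + g{\left(467 \right)} = \left(239645 - 337173\right) + 467 \left(13 + 2 \cdot 467^{2} \left(-1 + 467^{2}\right)\right) = -97528 + 467 \left(13 + 2 \cdot 218089 \left(-1 + 218089\right)\right) = -97528 + 467 \left(13 + 2 \cdot 218089 \cdot 218088\right) = -97528 + 467 \left(13 + 95125187664\right) = -97528 + 467 \cdot 95125187677 = -97528 + 44423462645159 = 44423462547631$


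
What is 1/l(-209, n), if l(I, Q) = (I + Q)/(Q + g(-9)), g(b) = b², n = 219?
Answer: 30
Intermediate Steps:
l(I, Q) = (I + Q)/(81 + Q) (l(I, Q) = (I + Q)/(Q + (-9)²) = (I + Q)/(Q + 81) = (I + Q)/(81 + Q))
1/l(-209, n) = 1/((-209 + 219)/(81 + 219)) = 1/(10/300) = 1/((1/300)*10) = 1/(1/30) = 30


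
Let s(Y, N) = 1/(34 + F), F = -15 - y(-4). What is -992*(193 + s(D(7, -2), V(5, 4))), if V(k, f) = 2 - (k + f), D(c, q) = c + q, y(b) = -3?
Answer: -2106512/11 ≈ -1.9150e+5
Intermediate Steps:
F = -12 (F = -15 - 1*(-3) = -15 + 3 = -12)
V(k, f) = 2 - f - k (V(k, f) = 2 - (f + k) = 2 + (-f - k) = 2 - f - k)
s(Y, N) = 1/22 (s(Y, N) = 1/(34 - 12) = 1/22)
-992*(193 + s(D(7, -2), V(5, 4))) = -992*(193 + 1/22) = -992*4247/22 = -2106512/11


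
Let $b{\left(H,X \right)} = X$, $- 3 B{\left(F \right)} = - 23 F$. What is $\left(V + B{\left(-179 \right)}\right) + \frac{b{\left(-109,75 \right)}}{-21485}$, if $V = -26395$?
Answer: $- \frac{357948739}{12891} \approx -27767.0$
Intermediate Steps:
$B{\left(F \right)} = \frac{23 F}{3}$ ($B{\left(F \right)} = - \frac{\left(-23\right) F}{3} = \frac{23 F}{3}$)
$\left(V + B{\left(-179 \right)}\right) + \frac{b{\left(-109,75 \right)}}{-21485} = \left(-26395 + \frac{23}{3} \left(-179\right)\right) + \frac{75}{-21485} = \left(-26395 - \frac{4117}{3}\right) + 75 \left(- \frac{1}{21485}\right) = - \frac{83302}{3} - \frac{15}{4297} = - \frac{357948739}{12891}$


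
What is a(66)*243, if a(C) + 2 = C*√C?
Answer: -486 + 16038*√66 ≈ 1.2981e+5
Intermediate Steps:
a(C) = -2 + C^(3/2) (a(C) = -2 + C*√C = -2 + C^(3/2))
a(66)*243 = (-2 + 66^(3/2))*243 = (-2 + 66*√66)*243 = -486 + 16038*√66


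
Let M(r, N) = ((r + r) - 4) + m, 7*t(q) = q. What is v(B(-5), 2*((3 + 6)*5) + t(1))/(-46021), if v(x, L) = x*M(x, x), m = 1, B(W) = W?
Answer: -65/46021 ≈ -0.0014124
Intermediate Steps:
t(q) = q/7
M(r, N) = -3 + 2*r (M(r, N) = ((r + r) - 4) + 1 = (2*r - 4) + 1 = (-4 + 2*r) + 1 = -3 + 2*r)
v(x, L) = x*(-3 + 2*x)
v(B(-5), 2*((3 + 6)*5) + t(1))/(-46021) = -5*(-3 + 2*(-5))/(-46021) = -5*(-3 - 10)*(-1/46021) = -5*(-13)*(-1/46021) = 65*(-1/46021) = -65/46021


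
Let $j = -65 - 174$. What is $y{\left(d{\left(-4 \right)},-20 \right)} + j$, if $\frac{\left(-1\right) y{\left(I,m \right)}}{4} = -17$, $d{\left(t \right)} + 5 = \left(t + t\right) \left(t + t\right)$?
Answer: $-171$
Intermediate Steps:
$j = -239$ ($j = -65 - 174 = -239$)
$d{\left(t \right)} = -5 + 4 t^{2}$ ($d{\left(t \right)} = -5 + \left(t + t\right) \left(t + t\right) = -5 + 2 t 2 t = -5 + 4 t^{2}$)
$y{\left(I,m \right)} = 68$ ($y{\left(I,m \right)} = \left(-4\right) \left(-17\right) = 68$)
$y{\left(d{\left(-4 \right)},-20 \right)} + j = 68 - 239 = -171$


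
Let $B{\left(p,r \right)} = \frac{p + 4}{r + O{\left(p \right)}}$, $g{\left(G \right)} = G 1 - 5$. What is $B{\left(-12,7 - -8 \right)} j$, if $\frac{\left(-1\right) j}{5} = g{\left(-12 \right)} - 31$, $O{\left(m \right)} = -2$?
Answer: $- \frac{1920}{13} \approx -147.69$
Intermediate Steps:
$g{\left(G \right)} = -5 + G$ ($g{\left(G \right)} = G - 5 = -5 + G$)
$B{\left(p,r \right)} = \frac{4 + p}{-2 + r}$ ($B{\left(p,r \right)} = \frac{p + 4}{r - 2} = \frac{4 + p}{-2 + r}$)
$j = 240$ ($j = - 5 \left(\left(-5 - 12\right) - 31\right) = - 5 \left(-17 - 31\right) = \left(-5\right) \left(-48\right) = 240$)
$B{\left(-12,7 - -8 \right)} j = \frac{4 - 12}{-2 + \left(7 - -8\right)} 240 = \frac{1}{-2 + \left(7 + 8\right)} \left(-8\right) 240 = \frac{1}{-2 + 15} \left(-8\right) 240 = \frac{1}{13} \left(-8\right) 240 = \left(- \frac{8}{13}\right) 240 = - \frac{1920}{13}$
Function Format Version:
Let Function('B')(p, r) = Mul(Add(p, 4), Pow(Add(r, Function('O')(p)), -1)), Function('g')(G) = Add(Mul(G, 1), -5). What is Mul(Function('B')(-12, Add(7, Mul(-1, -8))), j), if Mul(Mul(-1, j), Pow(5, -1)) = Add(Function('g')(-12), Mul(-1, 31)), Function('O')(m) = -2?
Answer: Rational(-1920, 13) ≈ -147.69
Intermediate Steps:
Function('g')(G) = Add(-5, G) (Function('g')(G) = Add(G, -5) = Add(-5, G))
Function('B')(p, r) = Mul(Pow(Add(-2, r), -1), Add(4, p)) (Function('B')(p, r) = Mul(Add(p, 4), Pow(Add(r, -2), -1)) = Mul(Add(4, p), Pow(Add(-2, r), -1)) = Mul(Pow(Add(-2, r), -1), Add(4, p)))
j = 240 (j = Mul(-5, Add(Add(-5, -12), Mul(-1, 31))) = Mul(-5, Add(-17, -31)) = Mul(-5, -48) = 240)
Mul(Function('B')(-12, Add(7, Mul(-1, -8))), j) = Mul(Mul(Pow(Add(-2, Add(7, Mul(-1, -8))), -1), Add(4, -12)), 240) = Mul(Mul(Pow(Add(-2, Add(7, 8)), -1), -8), 240) = Mul(Mul(Pow(Add(-2, 15), -1), -8), 240) = Mul(Mul(Pow(13, -1), -8), 240) = Mul(Mul(Rational(1, 13), -8), 240) = Mul(Rational(-8, 13), 240) = Rational(-1920, 13)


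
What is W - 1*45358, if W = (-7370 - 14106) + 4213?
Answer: -62621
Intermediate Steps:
W = -17263 (W = -21476 + 4213 = -17263)
W - 1*45358 = -17263 - 1*45358 = -17263 - 45358 = -62621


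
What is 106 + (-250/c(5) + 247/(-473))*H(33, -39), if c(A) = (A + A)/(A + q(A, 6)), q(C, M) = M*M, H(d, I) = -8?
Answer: 3930714/473 ≈ 8310.2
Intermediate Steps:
q(C, M) = M²
c(A) = 2*A/(36 + A) (c(A) = (A + A)/(A + 6²) = (2*A)/(A + 36) = (2*A)/(36 + A) = 2*A/(36 + A))
106 + (-250/c(5) + 247/(-473))*H(33, -39) = 106 + (-250/(2*5/(36 + 5)) + 247/(-473))*(-8) = 106 + (-250/(2*5/41) + 247*(-1/473))*(-8) = 106 + (-250/(2*5*(1/41)) - 247/473)*(-8) = 106 + (-250/10/41 - 247/473)*(-8) = 106 + (-250*41/10 - 247/473)*(-8) = 106 + (-1025 - 247/473)*(-8) = 106 - 485072/473*(-8) = 106 + 3880576/473 = 3930714/473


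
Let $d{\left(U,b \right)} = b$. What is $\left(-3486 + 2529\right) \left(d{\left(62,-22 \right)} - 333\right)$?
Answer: $339735$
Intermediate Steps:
$\left(-3486 + 2529\right) \left(d{\left(62,-22 \right)} - 333\right) = \left(-3486 + 2529\right) \left(-22 - 333\right) = \left(-957\right) \left(-355\right) = 339735$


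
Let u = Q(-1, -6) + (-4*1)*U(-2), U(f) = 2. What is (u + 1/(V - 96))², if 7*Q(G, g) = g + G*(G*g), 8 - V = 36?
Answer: 71216721/753424 ≈ 94.524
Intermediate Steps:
V = -28 (V = 8 - 1*36 = 8 - 36 = -28)
Q(G, g) = g/7 + g*G²/7 (Q(G, g) = (g + G*(G*g))/7 = (g + g*G²)/7 = g/7 + g*G²/7)
u = -68/7 (u = (⅐)*(-6)*(1 + (-1)²) - 4*1*2 = (⅐)*(-6)*(1 + 1) - 4*2 = (⅐)*(-6)*2 - 8 = -12/7 - 8 = -68/7 ≈ -9.7143)
(u + 1/(V - 96))² = (-68/7 + 1/(-28 - 96))² = (-68/7 + 1/(-124))² = (-68/7 - 1/124)² = (-8439/868)² = 71216721/753424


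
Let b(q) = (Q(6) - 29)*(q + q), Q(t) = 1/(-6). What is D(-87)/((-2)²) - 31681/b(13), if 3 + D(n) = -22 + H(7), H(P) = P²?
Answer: 8361/175 ≈ 47.777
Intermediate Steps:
Q(t) = -⅙
b(q) = -175*q/3 (b(q) = (-⅙ - 29)*(q + q) = -175*q/3)
D(n) = 24 (D(n) = -3 + (-22 + 7²) = -3 + (-22 + 49) = -3 + 27 = 24)
D(-87)/((-2)²) - 31681/b(13) = 24/((-2)²) - 31681/((-175/3*13)) = 24/4 - 31681/(-2275/3) = 24*(¼) - 31681*(-3/2275) = 6 + 7311/175 = 8361/175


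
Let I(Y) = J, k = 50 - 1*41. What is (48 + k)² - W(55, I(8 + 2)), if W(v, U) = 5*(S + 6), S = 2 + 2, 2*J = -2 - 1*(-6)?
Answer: 3199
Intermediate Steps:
k = 9 (k = 50 - 41 = 9)
J = 2 (J = (-2 - 1*(-6))/2 = (-2 + 6)/2 = (½)*4 = 2)
S = 4
I(Y) = 2
W(v, U) = 50 (W(v, U) = 5*(4 + 6) = 5*10 = 50)
(48 + k)² - W(55, I(8 + 2)) = (48 + 9)² - 1*50 = 57² - 50 = 3249 - 50 = 3199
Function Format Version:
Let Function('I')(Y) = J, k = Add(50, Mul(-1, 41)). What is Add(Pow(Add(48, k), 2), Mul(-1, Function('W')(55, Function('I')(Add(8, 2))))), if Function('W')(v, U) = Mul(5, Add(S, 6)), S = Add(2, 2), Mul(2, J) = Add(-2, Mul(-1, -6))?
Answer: 3199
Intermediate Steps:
k = 9 (k = Add(50, -41) = 9)
J = 2 (J = Mul(Rational(1, 2), Add(-2, Mul(-1, -6))) = Mul(Rational(1, 2), Add(-2, 6)) = Mul(Rational(1, 2), 4) = 2)
S = 4
Function('I')(Y) = 2
Function('W')(v, U) = 50 (Function('W')(v, U) = Mul(5, Add(4, 6)) = Mul(5, 10) = 50)
Add(Pow(Add(48, k), 2), Mul(-1, Function('W')(55, Function('I')(Add(8, 2))))) = Add(Pow(Add(48, 9), 2), Mul(-1, 50)) = Add(Pow(57, 2), -50) = Add(3249, -50) = 3199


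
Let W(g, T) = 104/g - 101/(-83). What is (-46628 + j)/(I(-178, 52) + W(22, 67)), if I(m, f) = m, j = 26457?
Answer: 18416123/157087 ≈ 117.24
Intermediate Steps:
W(g, T) = 101/83 + 104/g (W(g, T) = 104/g - 101*(-1/83) = 104/g + 101/83 = 101/83 + 104/g)
(-46628 + j)/(I(-178, 52) + W(22, 67)) = (-46628 + 26457)/(-178 + (101/83 + 104/22)) = -20171/(-178 + (101/83 + 104*(1/22))) = -20171/(-178 + (101/83 + 52/11)) = -20171/(-178 + 5427/913) = -20171/(-157087/913) = -20171*(-913/157087) = 18416123/157087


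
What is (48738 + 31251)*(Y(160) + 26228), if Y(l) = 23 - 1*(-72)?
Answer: 2105550447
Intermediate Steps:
Y(l) = 95 (Y(l) = 23 + 72 = 95)
(48738 + 31251)*(Y(160) + 26228) = (48738 + 31251)*(95 + 26228) = 79989*26323 = 2105550447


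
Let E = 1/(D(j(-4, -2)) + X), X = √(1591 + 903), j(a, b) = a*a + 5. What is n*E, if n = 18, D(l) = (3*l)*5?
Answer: 5670/96731 - 18*√2494/96731 ≈ 0.049323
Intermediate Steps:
j(a, b) = 5 + a² (j(a, b) = a² + 5 = 5 + a²)
D(l) = 15*l
X = √2494 ≈ 49.940
E = 1/(315 + √2494) (E = 1/(15*(5 + (-4)²) + √2494) = 1/(15*(5 + 16) + √2494) = 1/(15*21 + √2494) = 1/(315 + √2494) ≈ 0.0027402)
n*E = 18*(315/96731 - √2494/96731) = 5670/96731 - 18*√2494/96731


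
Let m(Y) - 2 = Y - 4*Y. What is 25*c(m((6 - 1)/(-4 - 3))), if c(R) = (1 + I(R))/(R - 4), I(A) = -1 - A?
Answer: -725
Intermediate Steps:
m(Y) = 2 - 3*Y (m(Y) = 2 + (Y - 4*Y) = 2 - 3*Y)
c(R) = -R/(-4 + R) (c(R) = (1 + (-1 - R))/(R - 4) = (-R)/(-4 + R) = -R/(-4 + R))
25*c(m((6 - 1)/(-4 - 3))) = 25*(-(2 - 3*(6 - 1)/(-4 - 3))/(-4 + (2 - 3*(6 - 1)/(-4 - 3)))) = 25*(-(2 - 15/(-7))/(-4 + (2 - 15/(-7)))) = 25*(-(2 - 15*(-1)/7)/(-4 + (2 - 15*(-1)/7))) = 25*(-(2 - 3*(-5/7))/(-4 + (2 - 3*(-5/7)))) = 25*(-(2 + 15/7)/(-4 + (2 + 15/7))) = 25*(-1*29/7/(-4 + 29/7)) = 25*(-1*29/7/⅐) = 25*(-1*29/7*7) = 25*(-29) = -725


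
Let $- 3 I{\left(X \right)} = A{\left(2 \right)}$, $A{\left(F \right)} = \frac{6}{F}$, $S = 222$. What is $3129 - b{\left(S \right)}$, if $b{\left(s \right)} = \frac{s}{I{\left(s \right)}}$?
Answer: $3351$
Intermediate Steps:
$I{\left(X \right)} = -1$ ($I{\left(X \right)} = - \frac{6 \cdot \frac{1}{2}}{3} = \left(- \frac{1}{3}\right) 3 = -1$)
$b{\left(s \right)} = - s$ ($b{\left(s \right)} = \frac{s}{-1} = s \left(-1\right) = - s$)
$3129 - b{\left(S \right)} = 3129 - \left(-1\right) 222 = 3129 - -222 = 3129 + 222 = 3351$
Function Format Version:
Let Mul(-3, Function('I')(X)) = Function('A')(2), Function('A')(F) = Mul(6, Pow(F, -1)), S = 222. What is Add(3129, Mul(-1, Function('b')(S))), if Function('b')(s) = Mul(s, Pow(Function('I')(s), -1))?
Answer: 3351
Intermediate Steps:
Function('I')(X) = -1 (Function('I')(X) = Mul(Rational(-1, 3), Mul(6, Pow(2, -1))) = Mul(Rational(-1, 3), Mul(6, Rational(1, 2))) = Mul(Rational(-1, 3), 3) = -1)
Function('b')(s) = Mul(-1, s) (Function('b')(s) = Mul(s, Pow(-1, -1)) = Mul(s, -1) = Mul(-1, s))
Add(3129, Mul(-1, Function('b')(S))) = Add(3129, Mul(-1, Mul(-1, 222))) = Add(3129, Mul(-1, -222)) = Add(3129, 222) = 3351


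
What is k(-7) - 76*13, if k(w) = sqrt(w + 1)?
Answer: -988 + I*sqrt(6) ≈ -988.0 + 2.4495*I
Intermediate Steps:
k(w) = sqrt(1 + w)
k(-7) - 76*13 = sqrt(1 - 7) - 76*13 = sqrt(-6) - 988 = I*sqrt(6) - 988 = -988 + I*sqrt(6)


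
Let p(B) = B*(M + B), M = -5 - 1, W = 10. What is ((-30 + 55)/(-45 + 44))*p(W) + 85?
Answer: -915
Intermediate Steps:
M = -6
p(B) = B*(-6 + B)
((-30 + 55)/(-45 + 44))*p(W) + 85 = ((-30 + 55)/(-45 + 44))*(10*(-6 + 10)) + 85 = (25/(-1))*(10*4) + 85 = (25*(-1))*40 + 85 = -25*40 + 85 = -1000 + 85 = -915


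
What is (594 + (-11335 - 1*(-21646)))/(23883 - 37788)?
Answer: -727/927 ≈ -0.78425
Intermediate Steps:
(594 + (-11335 - 1*(-21646)))/(23883 - 37788) = (594 + (-11335 + 21646))/(-13905) = (594 + 10311)*(-1/13905) = 10905*(-1/13905) = -727/927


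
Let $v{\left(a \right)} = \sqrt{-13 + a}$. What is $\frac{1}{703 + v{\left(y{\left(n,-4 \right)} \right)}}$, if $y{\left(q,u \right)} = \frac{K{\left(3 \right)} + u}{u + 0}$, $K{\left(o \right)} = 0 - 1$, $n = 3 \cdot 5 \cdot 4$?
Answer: $\frac{2812}{1976883} - \frac{2 i \sqrt{47}}{1976883} \approx 0.0014224 - 6.9358 \cdot 10^{-6} i$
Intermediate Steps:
$n = 60$ ($n = 15 \cdot 4 = 60$)
$K{\left(o \right)} = -1$ ($K{\left(o \right)} = 0 - 1 = -1$)
$y{\left(q,u \right)} = \frac{-1 + u}{u}$ ($y{\left(q,u \right)} = \frac{-1 + u}{u + 0} = \frac{-1 + u}{u}$)
$\frac{1}{703 + v{\left(y{\left(n,-4 \right)} \right)}} = \frac{1}{703 + \sqrt{-13 + \frac{-1 - 4}{-4}}} = \frac{1}{703 + \sqrt{-13 - - \frac{5}{4}}} = \frac{1}{703 + \sqrt{-13 + \frac{5}{4}}} = \frac{1}{703 + \sqrt{- \frac{47}{4}}} = \frac{1}{703 + \frac{i \sqrt{47}}{2}}$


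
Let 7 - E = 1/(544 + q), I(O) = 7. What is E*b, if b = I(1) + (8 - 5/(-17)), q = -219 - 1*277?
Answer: 21775/204 ≈ 106.74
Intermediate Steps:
q = -496 (q = -219 - 277 = -496)
E = 335/48 (E = 7 - 1/(544 - 496) = 7 - 1/48 = 335/48 ≈ 6.9792)
b = 260/17 (b = 7 + (8 - 5/(-17)) = 7 + (8 - 5*(-1)/17) = 7 + (8 - 1*(-5/17)) = 7 + (8 + 5/17) = 7 + 141/17 = 260/17 ≈ 15.294)
E*b = (335/48)*(260/17) = 21775/204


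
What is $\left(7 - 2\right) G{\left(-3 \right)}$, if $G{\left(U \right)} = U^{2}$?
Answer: $45$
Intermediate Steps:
$\left(7 - 2\right) G{\left(-3 \right)} = \left(7 - 2\right) \left(-3\right)^{2} = 5 \cdot 9 = 45$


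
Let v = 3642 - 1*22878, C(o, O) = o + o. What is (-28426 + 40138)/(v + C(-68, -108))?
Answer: -2928/4843 ≈ -0.60458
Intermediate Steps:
C(o, O) = 2*o
v = -19236 (v = 3642 - 22878 = -19236)
(-28426 + 40138)/(v + C(-68, -108)) = (-28426 + 40138)/(-19236 + 2*(-68)) = 11712/(-19236 - 136) = 11712/(-19372) = 11712*(-1/19372) = -2928/4843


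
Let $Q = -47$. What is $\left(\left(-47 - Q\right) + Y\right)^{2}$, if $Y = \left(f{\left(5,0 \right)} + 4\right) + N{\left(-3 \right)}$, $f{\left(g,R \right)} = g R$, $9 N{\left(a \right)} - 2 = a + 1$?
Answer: $16$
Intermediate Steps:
$N{\left(a \right)} = \frac{1}{3} + \frac{a}{9}$ ($N{\left(a \right)} = \frac{2}{9} + \frac{a + 1}{9} = \frac{2}{9} + \frac{1 + a}{9} = \frac{2}{9} + \left(\frac{1}{9} + \frac{a}{9}\right) = \frac{1}{3} + \frac{a}{9}$)
$f{\left(g,R \right)} = R g$
$Y = 4$ ($Y = \left(0 \cdot 5 + 4\right) + \left(\frac{1}{3} + \frac{1}{9} \left(-3\right)\right) = \left(0 + 4\right) + \left(\frac{1}{3} - \frac{1}{3}\right) = 4 + 0 = 4$)
$\left(\left(-47 - Q\right) + Y\right)^{2} = \left(\left(-47 - -47\right) + 4\right)^{2} = \left(\left(-47 + 47\right) + 4\right)^{2} = \left(0 + 4\right)^{2} = 4^{2} = 16$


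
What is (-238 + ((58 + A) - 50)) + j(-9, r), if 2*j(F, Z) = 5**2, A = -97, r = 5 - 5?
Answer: -629/2 ≈ -314.50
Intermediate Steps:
r = 0
j(F, Z) = 25/2 (j(F, Z) = (1/2)*5**2 = (1/2)*25 = 25/2)
(-238 + ((58 + A) - 50)) + j(-9, r) = (-238 + ((58 - 97) - 50)) + 25/2 = (-238 + (-39 - 50)) + 25/2 = (-238 - 89) + 25/2 = -327 + 25/2 = -629/2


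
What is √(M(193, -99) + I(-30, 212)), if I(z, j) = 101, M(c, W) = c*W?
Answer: I*√19006 ≈ 137.86*I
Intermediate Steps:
M(c, W) = W*c
√(M(193, -99) + I(-30, 212)) = √(-99*193 + 101) = √(-19107 + 101) = √(-19006) = I*√19006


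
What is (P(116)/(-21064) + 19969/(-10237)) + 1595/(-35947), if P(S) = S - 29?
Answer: -15496227733305/7751329543096 ≈ -1.9992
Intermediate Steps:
P(S) = -29 + S
(P(116)/(-21064) + 19969/(-10237)) + 1595/(-35947) = ((-29 + 116)/(-21064) + 19969/(-10237)) + 1595/(-35947) = (87*(-1/21064) + 19969*(-1/10237)) + 1595*(-1/35947) = (-87/21064 - 19969/10237) - 1595/35947 = -421517635/215632168 - 1595/35947 = -15496227733305/7751329543096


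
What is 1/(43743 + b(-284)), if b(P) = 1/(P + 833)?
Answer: 549/24014908 ≈ 2.2861e-5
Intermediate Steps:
b(P) = 1/(833 + P)
1/(43743 + b(-284)) = 1/(43743 + 1/(833 - 284)) = 1/(43743 + 1/549) = 1/(24014908/549) = 549/24014908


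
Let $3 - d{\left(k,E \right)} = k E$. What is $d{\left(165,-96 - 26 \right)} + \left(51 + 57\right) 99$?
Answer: $30825$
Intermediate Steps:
$d{\left(k,E \right)} = 3 - E k$ ($d{\left(k,E \right)} = 3 - k E = 3 - E k$)
$d{\left(165,-96 - 26 \right)} + \left(51 + 57\right) 99 = \left(3 - \left(-96 - 26\right) 165\right) + \left(51 + 57\right) 99 = \left(3 - \left(-122\right) 165\right) + 108 \cdot 99 = \left(3 + 20130\right) + 10692 = 20133 + 10692 = 30825$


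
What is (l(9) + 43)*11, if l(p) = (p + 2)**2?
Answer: 1804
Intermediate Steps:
l(p) = (2 + p)**2
(l(9) + 43)*11 = ((2 + 9)**2 + 43)*11 = (11**2 + 43)*11 = (121 + 43)*11 = 164*11 = 1804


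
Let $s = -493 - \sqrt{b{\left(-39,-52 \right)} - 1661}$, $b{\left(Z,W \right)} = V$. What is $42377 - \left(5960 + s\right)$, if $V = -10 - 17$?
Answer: $36910 + 2 i \sqrt{422} \approx 36910.0 + 41.085 i$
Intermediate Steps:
$V = -27$
$b{\left(Z,W \right)} = -27$
$s = -493 - 2 i \sqrt{422}$ ($s = -493 - \sqrt{-27 - 1661} = -493 - \sqrt{-1688} = -493 - 2 i \sqrt{422} \approx -493.0 - 41.085 i$)
$42377 - \left(5960 + s\right) = 42377 - \left(5467 - 2 i \sqrt{422}\right) = 36910 + 2 i \sqrt{422}$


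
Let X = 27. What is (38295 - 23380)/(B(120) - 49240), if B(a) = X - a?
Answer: -14915/49333 ≈ -0.30233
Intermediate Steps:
B(a) = 27 - a
(38295 - 23380)/(B(120) - 49240) = (38295 - 23380)/((27 - 1*120) - 49240) = 14915/((27 - 120) - 49240) = 14915/(-93 - 49240) = 14915/(-49333) = 14915*(-1/49333) = -14915/49333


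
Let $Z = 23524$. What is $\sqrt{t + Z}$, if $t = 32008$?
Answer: $2 \sqrt{13883} \approx 235.65$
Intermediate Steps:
$\sqrt{t + Z} = \sqrt{32008 + 23524} = \sqrt{55532} = 2 \sqrt{13883}$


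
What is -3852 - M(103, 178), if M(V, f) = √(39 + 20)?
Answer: -3852 - √59 ≈ -3859.7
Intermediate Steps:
M(V, f) = √59
-3852 - M(103, 178) = -3852 - √59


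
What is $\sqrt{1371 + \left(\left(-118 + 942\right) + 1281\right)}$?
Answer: $2 \sqrt{869} \approx 58.958$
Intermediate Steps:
$\sqrt{1371 + \left(\left(-118 + 942\right) + 1281\right)} = \sqrt{1371 + \left(824 + 1281\right)} = \sqrt{1371 + 2105} = \sqrt{3476} = 2 \sqrt{869}$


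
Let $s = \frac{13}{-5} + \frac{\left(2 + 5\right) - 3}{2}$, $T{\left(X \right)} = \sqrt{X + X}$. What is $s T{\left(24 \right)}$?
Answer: $- \frac{12 \sqrt{3}}{5} \approx -4.1569$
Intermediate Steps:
$T{\left(X \right)} = \sqrt{2} \sqrt{X}$ ($T{\left(X \right)} = \sqrt{2 X} = \sqrt{2} \sqrt{X}$)
$s = - \frac{3}{5}$ ($s = 13 \left(- \frac{1}{5}\right) + \left(7 - 3\right) \frac{1}{2} = - \frac{13}{5} + 4 \cdot \frac{1}{2} = - \frac{13}{5} + 2 = - \frac{3}{5} \approx -0.6$)
$s T{\left(24 \right)} = - \frac{3 \sqrt{2} \sqrt{24}}{5} = - \frac{3 \sqrt{2} \cdot 2 \sqrt{6}}{5} = - \frac{3 \cdot 4 \sqrt{3}}{5} = - \frac{12 \sqrt{3}}{5}$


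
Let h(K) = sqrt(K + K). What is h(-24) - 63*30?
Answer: -1890 + 4*I*sqrt(3) ≈ -1890.0 + 6.9282*I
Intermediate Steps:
h(K) = sqrt(2)*sqrt(K) (h(K) = sqrt(2*K) = sqrt(2)*sqrt(K))
h(-24) - 63*30 = sqrt(2)*sqrt(-24) - 63*30 = sqrt(2)*(2*I*sqrt(6)) - 1*1890 = 4*I*sqrt(3) - 1890 = -1890 + 4*I*sqrt(3)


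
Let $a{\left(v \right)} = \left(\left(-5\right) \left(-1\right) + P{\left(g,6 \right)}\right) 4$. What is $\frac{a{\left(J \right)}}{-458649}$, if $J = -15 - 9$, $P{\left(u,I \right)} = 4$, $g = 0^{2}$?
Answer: $- \frac{4}{50961} \approx -7.8491 \cdot 10^{-5}$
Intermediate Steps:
$g = 0$
$J = -24$ ($J = -15 - 9 = -24$)
$a{\left(v \right)} = 36$ ($a{\left(v \right)} = \left(\left(-5\right) \left(-1\right) + 4\right) 4 = \left(5 + 4\right) 4 = 9 \cdot 4 = 36$)
$\frac{a{\left(J \right)}}{-458649} = \frac{36}{-458649} = 36 \left(- \frac{1}{458649}\right) = - \frac{4}{50961}$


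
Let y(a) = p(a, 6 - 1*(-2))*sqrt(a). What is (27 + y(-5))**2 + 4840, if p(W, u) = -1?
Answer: 5564 - 54*I*sqrt(5) ≈ 5564.0 - 120.75*I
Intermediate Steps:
y(a) = -sqrt(a)
(27 + y(-5))**2 + 4840 = (27 - sqrt(-5))**2 + 4840 = (27 - I*sqrt(5))**2 + 4840 = 4840 + (27 - I*sqrt(5))**2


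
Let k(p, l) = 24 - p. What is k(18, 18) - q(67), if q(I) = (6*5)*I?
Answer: -2004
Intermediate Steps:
q(I) = 30*I
k(18, 18) - q(67) = (24 - 1*18) - 30*67 = (24 - 18) - 1*2010 = 6 - 2010 = -2004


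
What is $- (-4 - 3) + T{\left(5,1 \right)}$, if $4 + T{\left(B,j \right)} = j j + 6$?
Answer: $10$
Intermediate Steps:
$T{\left(B,j \right)} = 2 + j^{2}$ ($T{\left(B,j \right)} = -4 + \left(j j + 6\right) = -4 + \left(j^{2} + 6\right) = -4 + \left(6 + j^{2}\right) = 2 + j^{2}$)
$- (-4 - 3) + T{\left(5,1 \right)} = - (-4 - 3) + \left(2 + 1^{2}\right) = \left(-1\right) \left(-7\right) + \left(2 + 1\right) = 7 + 3 = 10$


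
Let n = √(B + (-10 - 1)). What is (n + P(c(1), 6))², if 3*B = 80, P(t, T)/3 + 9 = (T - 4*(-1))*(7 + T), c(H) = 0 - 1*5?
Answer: (1089 + √141)²/9 ≈ 1.3466e+5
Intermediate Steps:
c(H) = -5 (c(H) = 0 - 5 = -5)
P(t, T) = -27 + 3*(4 + T)*(7 + T) (P(t, T) = -27 + 3*((T - 4*(-1))*(7 + T)) = -27 + 3*((T + 4)*(7 + T)) = -27 + 3*((4 + T)*(7 + T)) = -27 + 3*(4 + T)*(7 + T))
B = 80/3 (B = (⅓)*80 = 80/3 ≈ 26.667)
n = √141/3 (n = √(80/3 + (-10 - 1)) = √(80/3 - 11) = √(47/3) = √141/3 ≈ 3.9581)
(n + P(c(1), 6))² = (√141/3 + (57 + 3*6² + 33*6))² = (√141/3 + (57 + 3*36 + 198))² = (√141/3 + (57 + 108 + 198))² = (√141/3 + 363)² = (363 + √141/3)²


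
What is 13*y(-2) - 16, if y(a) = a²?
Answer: 36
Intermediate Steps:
13*y(-2) - 16 = 13*(-2)² - 16 = 13*4 - 16 = 52 - 16 = 36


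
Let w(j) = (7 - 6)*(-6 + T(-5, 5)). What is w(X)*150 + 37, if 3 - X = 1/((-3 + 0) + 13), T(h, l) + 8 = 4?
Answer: -1463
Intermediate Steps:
T(h, l) = -4 (T(h, l) = -8 + 4 = -4)
X = 29/10 (X = 3 - 1/((-3 + 0) + 13) = 3 - 1/(-3 + 13) = 3 - 1/10 = 3 - 1*⅒ = 3 - ⅒ = 29/10 ≈ 2.9000)
w(j) = -10 (w(j) = (7 - 6)*(-6 - 4) = 1*(-10) = -10)
w(X)*150 + 37 = -10*150 + 37 = -1500 + 37 = -1463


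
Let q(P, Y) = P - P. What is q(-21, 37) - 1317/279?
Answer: -439/93 ≈ -4.7204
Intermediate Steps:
q(P, Y) = 0
q(-21, 37) - 1317/279 = 0 - 1317/279 = 0 - 1*439/93 = 0 - 439/93 = -439/93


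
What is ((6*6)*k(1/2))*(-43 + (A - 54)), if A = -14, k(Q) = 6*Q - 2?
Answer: -3996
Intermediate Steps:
k(Q) = -2 + 6*Q
((6*6)*k(1/2))*(-43 + (A - 54)) = ((6*6)*(-2 + 6/2))*(-43 + (-14 - 54)) = (36*(-2 + 6*(½)))*(-43 - 68) = (36*(-2 + 3))*(-111) = (36*1)*(-111) = 36*(-111) = -3996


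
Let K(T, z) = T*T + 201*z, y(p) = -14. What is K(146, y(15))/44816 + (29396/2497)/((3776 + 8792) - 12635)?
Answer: 888977481/3748835992 ≈ 0.23713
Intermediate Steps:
K(T, z) = T**2 + 201*z
K(146, y(15))/44816 + (29396/2497)/((3776 + 8792) - 12635) = (146**2 + 201*(-14))/44816 + (29396/2497)/((3776 + 8792) - 12635) = (21316 - 2814)*(1/44816) + (29396*(1/2497))/(12568 - 12635) = 18502*(1/44816) + (29396/2497)/(-67) = 9251/22408 + (29396/2497)*(-1/67) = 9251/22408 - 29396/167299 = 888977481/3748835992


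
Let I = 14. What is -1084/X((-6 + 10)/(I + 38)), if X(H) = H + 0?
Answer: -14092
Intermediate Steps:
X(H) = H
-1084/X((-6 + 10)/(I + 38)) = -1084*(14 + 38)/(-6 + 10) = -1084/(4/52) = -1084/(4*(1/52)) = -1084/1/13 = -1084*13 = -14092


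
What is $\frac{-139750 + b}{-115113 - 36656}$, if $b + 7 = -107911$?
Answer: $\frac{247668}{151769} \approx 1.6319$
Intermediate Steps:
$b = -107918$ ($b = -7 - 107911 = -107918$)
$\frac{-139750 + b}{-115113 - 36656} = \frac{-139750 - 107918}{-115113 - 36656} = - \frac{247668}{-151769} = \left(-247668\right) \left(- \frac{1}{151769}\right) = \frac{247668}{151769}$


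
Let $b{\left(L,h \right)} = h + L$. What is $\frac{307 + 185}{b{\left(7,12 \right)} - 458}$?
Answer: $- \frac{492}{439} \approx -1.1207$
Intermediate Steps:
$b{\left(L,h \right)} = L + h$
$\frac{307 + 185}{b{\left(7,12 \right)} - 458} = \frac{307 + 185}{\left(7 + 12\right) - 458} = \frac{492}{19 - 458} = \frac{492}{-439} = 492 \left(- \frac{1}{439}\right) = - \frac{492}{439}$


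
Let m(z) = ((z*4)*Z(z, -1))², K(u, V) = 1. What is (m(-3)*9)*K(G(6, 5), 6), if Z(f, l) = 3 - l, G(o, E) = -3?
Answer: 20736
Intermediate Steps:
m(z) = 256*z² (m(z) = ((z*4)*(3 - 1*(-1)))² = ((4*z)*(3 + 1))² = ((4*z)*4)² = (16*z)² = 256*z²)
(m(-3)*9)*K(G(6, 5), 6) = ((256*(-3)²)*9)*1 = ((256*9)*9)*1 = (2304*9)*1 = 20736*1 = 20736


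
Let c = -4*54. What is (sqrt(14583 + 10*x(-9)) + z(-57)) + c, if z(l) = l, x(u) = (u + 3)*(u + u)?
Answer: -273 + sqrt(15663) ≈ -147.85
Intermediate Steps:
x(u) = 2*u*(3 + u) (x(u) = (3 + u)*(2*u) = 2*u*(3 + u))
c = -216
(sqrt(14583 + 10*x(-9)) + z(-57)) + c = (sqrt(14583 + 10*(2*(-9)*(3 - 9))) - 57) - 216 = (sqrt(14583 + 10*(2*(-9)*(-6))) - 57) - 216 = (sqrt(14583 + 10*108) - 57) - 216 = (sqrt(14583 + 1080) - 57) - 216 = (sqrt(15663) - 57) - 216 = (-57 + sqrt(15663)) - 216 = -273 + sqrt(15663)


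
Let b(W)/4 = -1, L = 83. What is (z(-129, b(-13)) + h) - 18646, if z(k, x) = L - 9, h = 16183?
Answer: -2389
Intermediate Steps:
b(W) = -4 (b(W) = 4*(-1) = -4)
z(k, x) = 74 (z(k, x) = 83 - 9 = 74)
(z(-129, b(-13)) + h) - 18646 = (74 + 16183) - 18646 = 16257 - 18646 = -2389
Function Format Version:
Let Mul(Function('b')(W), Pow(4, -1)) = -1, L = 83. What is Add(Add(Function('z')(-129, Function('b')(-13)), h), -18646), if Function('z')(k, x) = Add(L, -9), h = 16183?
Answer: -2389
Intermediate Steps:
Function('b')(W) = -4 (Function('b')(W) = Mul(4, -1) = -4)
Function('z')(k, x) = 74 (Function('z')(k, x) = Add(83, -9) = 74)
Add(Add(Function('z')(-129, Function('b')(-13)), h), -18646) = Add(Add(74, 16183), -18646) = Add(16257, -18646) = -2389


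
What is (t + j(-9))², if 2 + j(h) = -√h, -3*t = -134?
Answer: 16303/9 - 256*I ≈ 1811.4 - 256.0*I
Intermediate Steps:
t = 134/3 (t = -⅓*(-134) = 134/3 ≈ 44.667)
j(h) = -2 - √h
(t + j(-9))² = (134/3 + (-2 - √(-9)))² = (134/3 + (-2 - 3*I))² = (128/3 - 3*I)²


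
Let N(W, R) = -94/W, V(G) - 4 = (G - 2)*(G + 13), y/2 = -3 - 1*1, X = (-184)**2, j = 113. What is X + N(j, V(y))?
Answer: 3825634/113 ≈ 33855.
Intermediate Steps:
X = 33856
y = -8 (y = 2*(-3 - 1*1) = 2*(-3 - 1) = 2*(-4) = -8)
V(G) = 4 + (-2 + G)*(13 + G) (V(G) = 4 + (G - 2)*(G + 13) = 4 + (-2 + G)*(13 + G))
X + N(j, V(y)) = 33856 - 94/113 = 3825634/113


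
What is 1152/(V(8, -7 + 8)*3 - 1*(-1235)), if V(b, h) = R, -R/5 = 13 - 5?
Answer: 1152/1115 ≈ 1.0332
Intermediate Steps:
R = -40 (R = -5*(13 - 5) = -5*8 = -40)
V(b, h) = -40
1152/(V(8, -7 + 8)*3 - 1*(-1235)) = 1152/(-40*3 - 1*(-1235)) = 1152/(-120 + 1235) = 1152/1115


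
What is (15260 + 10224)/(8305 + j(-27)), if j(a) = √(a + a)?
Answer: 211644620/68973079 - 76452*I*√6/68973079 ≈ 3.0685 - 0.0027151*I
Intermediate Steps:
j(a) = √2*√a (j(a) = √(2*a) = √2*√a)
(15260 + 10224)/(8305 + j(-27)) = (15260 + 10224)/(8305 + √2*√(-27)) = 25484/(8305 + √2*(3*I*√3)) = 25484/(8305 + 3*I*√6)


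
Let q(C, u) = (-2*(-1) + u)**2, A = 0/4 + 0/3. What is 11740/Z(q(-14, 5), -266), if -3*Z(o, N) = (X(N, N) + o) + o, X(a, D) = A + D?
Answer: 2935/14 ≈ 209.64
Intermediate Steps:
A = 0 (A = 0*(1/4) + 0*(1/3) = 0 + 0 = 0)
X(a, D) = D (X(a, D) = 0 + D = D)
q(C, u) = (2 + u)**2
Z(o, N) = -2*o/3 - N/3 (Z(o, N) = -((N + o) + o)/3 = -(N + 2*o)/3 = -2*o/3 - N/3)
11740/Z(q(-14, 5), -266) = 11740/(-2*(2 + 5)**2/3 - 1/3*(-266)) = 11740/(-2/3*7**2 + 266/3) = 11740/(-2/3*49 + 266/3) = 11740/(-98/3 + 266/3) = 11740/56 = 11740*(1/56) = 2935/14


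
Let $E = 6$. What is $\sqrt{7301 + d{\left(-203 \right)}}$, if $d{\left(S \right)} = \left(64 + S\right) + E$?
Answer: $32 \sqrt{7} \approx 84.664$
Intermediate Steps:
$d{\left(S \right)} = 70 + S$ ($d{\left(S \right)} = \left(64 + S\right) + 6 = 70 + S$)
$\sqrt{7301 + d{\left(-203 \right)}} = \sqrt{7301 + \left(70 - 203\right)} = \sqrt{7301 - 133} = \sqrt{7168} = 32 \sqrt{7}$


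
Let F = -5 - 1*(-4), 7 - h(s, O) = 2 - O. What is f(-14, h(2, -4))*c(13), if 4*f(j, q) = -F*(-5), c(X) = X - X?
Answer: 0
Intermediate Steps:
h(s, O) = 5 + O (h(s, O) = 7 - (2 - O) = 7 + (-2 + O) = 5 + O)
c(X) = 0
F = -1 (F = -5 + 4 = -1)
f(j, q) = -5/4 (f(j, q) = (-1*(-1)*(-5))/4 = (1*(-5))/4 = (1/4)*(-5) = -5/4)
f(-14, h(2, -4))*c(13) = -5/4*0 = 0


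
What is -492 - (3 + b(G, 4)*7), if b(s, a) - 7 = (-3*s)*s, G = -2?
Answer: -460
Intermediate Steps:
b(s, a) = 7 - 3*s**2 (b(s, a) = 7 + (-3*s)*s = 7 - 3*s**2)
-492 - (3 + b(G, 4)*7) = -492 - (3 + (7 - 3*(-2)**2)*7) = -492 - (3 + (7 - 3*4)*7) = -492 - (3 + (7 - 12)*7) = -492 - (3 - 5*7) = -492 - (3 - 35) = -492 - 1*(-32) = -492 + 32 = -460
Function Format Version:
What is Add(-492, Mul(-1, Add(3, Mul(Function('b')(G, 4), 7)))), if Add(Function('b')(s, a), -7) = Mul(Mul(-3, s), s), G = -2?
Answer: -460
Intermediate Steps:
Function('b')(s, a) = Add(7, Mul(-3, Pow(s, 2))) (Function('b')(s, a) = Add(7, Mul(Mul(-3, s), s)) = Add(7, Mul(-3, Pow(s, 2))))
Add(-492, Mul(-1, Add(3, Mul(Function('b')(G, 4), 7)))) = Add(-492, Mul(-1, Add(3, Mul(Add(7, Mul(-3, Pow(-2, 2))), 7)))) = Add(-492, Mul(-1, Add(3, Mul(Add(7, Mul(-3, 4)), 7)))) = Add(-492, Mul(-1, Add(3, Mul(Add(7, -12), 7)))) = Add(-492, Mul(-1, Add(3, Mul(-5, 7)))) = Add(-492, Mul(-1, Add(3, -35))) = Add(-492, Mul(-1, -32)) = Add(-492, 32) = -460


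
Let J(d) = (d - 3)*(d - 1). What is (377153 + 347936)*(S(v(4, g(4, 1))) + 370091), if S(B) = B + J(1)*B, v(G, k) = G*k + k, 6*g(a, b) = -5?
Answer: 1610075351369/6 ≈ 2.6835e+11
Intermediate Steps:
g(a, b) = -⅚ (g(a, b) = (⅙)*(-5) = -⅚)
v(G, k) = k + G*k
J(d) = (-1 + d)*(-3 + d) (J(d) = (-3 + d)*(-1 + d) = (-1 + d)*(-3 + d))
S(B) = B (S(B) = B + (3 + 1² - 4*1)*B = B + (3 + 1 - 4)*B = B + 0*B = B + 0 = B)
(377153 + 347936)*(S(v(4, g(4, 1))) + 370091) = (377153 + 347936)*(-5*(1 + 4)/6 + 370091) = 725089*(-⅚*5 + 370091) = 725089*(-25/6 + 370091) = 725089*(2220521/6) = 1610075351369/6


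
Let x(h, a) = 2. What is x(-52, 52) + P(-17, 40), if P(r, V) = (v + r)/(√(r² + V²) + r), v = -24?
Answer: 2503/1600 - 41*√1889/1600 ≈ 0.45064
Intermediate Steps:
P(r, V) = (-24 + r)/(r + √(V² + r²)) (P(r, V) = (-24 + r)/(√(r² + V²) + r) = (-24 + r)/(√(V² + r²) + r) = (-24 + r)/(r + √(V² + r²)))
x(-52, 52) + P(-17, 40) = 2 + (-24 - 17)/(-17 + √(40² + (-17)²)) = 2 - 41/(-17 + √(1600 + 289)) = 2 - 41/(-17 + √1889)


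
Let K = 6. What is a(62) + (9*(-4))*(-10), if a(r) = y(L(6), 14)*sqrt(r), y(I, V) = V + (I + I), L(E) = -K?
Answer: 360 + 2*sqrt(62) ≈ 375.75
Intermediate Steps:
L(E) = -6 (L(E) = -1*6 = -6)
y(I, V) = V + 2*I
a(r) = 2*sqrt(r) (a(r) = (14 + 2*(-6))*sqrt(r) = (14 - 12)*sqrt(r) = 2*sqrt(r))
a(62) + (9*(-4))*(-10) = 2*sqrt(62) + (9*(-4))*(-10) = 2*sqrt(62) - 36*(-10) = 2*sqrt(62) + 360 = 360 + 2*sqrt(62)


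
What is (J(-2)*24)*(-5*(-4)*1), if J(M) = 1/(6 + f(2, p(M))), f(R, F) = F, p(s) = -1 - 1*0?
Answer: 96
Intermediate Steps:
p(s) = -1 (p(s) = -1 + 0 = -1)
J(M) = 1/5 (J(M) = 1/(6 - 1) = 1/5)
(J(-2)*24)*(-5*(-4)*1) = ((1/5)*24)*(-5*(-4)*1) = 24*(20*1)/5 = (24/5)*20 = 96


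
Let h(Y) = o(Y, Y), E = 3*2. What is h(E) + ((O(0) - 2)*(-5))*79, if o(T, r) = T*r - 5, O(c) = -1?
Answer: 1216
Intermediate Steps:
E = 6
o(T, r) = -5 + T*r
h(Y) = -5 + Y² (h(Y) = -5 + Y*Y = -5 + Y²)
h(E) + ((O(0) - 2)*(-5))*79 = (-5 + 6²) + ((-1 - 2)*(-5))*79 = (-5 + 36) - 3*(-5)*79 = 31 + 15*79 = 31 + 1185 = 1216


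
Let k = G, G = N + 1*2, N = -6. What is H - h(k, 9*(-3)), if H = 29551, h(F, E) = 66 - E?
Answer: 29458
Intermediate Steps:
G = -4 (G = -6 + 1*2 = -6 + 2 = -4)
k = -4
H - h(k, 9*(-3)) = 29551 - (66 - 9*(-3)) = 29551 - (66 - 1*(-27)) = 29551 - (66 + 27) = 29551 - 1*93 = 29551 - 93 = 29458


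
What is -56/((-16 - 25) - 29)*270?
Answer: 216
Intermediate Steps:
-56/((-16 - 25) - 29)*270 = -56/(-41 - 29)*270 = -56/(-70)*270 = -56*(-1/70)*270 = (⅘)*270 = 216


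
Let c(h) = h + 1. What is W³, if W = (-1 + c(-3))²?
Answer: 729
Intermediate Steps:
c(h) = 1 + h
W = 9 (W = (-1 + (1 - 3))² = (-1 - 2)² = (-3)² = 9)
W³ = 9³ = 729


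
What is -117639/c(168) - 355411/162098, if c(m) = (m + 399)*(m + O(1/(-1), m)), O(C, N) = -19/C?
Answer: -2101959983/636558846 ≈ -3.3021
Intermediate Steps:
c(m) = (19 + m)*(399 + m) (c(m) = (m + 399)*(m - 19/(1/(-1))) = (399 + m)*(m - 19/(-1)) = (399 + m)*(m - 19*(-1)) = (399 + m)*(m + 19) = (399 + m)*(19 + m) = (19 + m)*(399 + m))
-117639/c(168) - 355411/162098 = -117639/(7581 + 168**2 + 418*168) - 355411/162098 = -117639/(7581 + 28224 + 70224) - 355411*1/162098 = -117639/106029 - 355411/162098 = -117639*1/106029 - 355411/162098 = -4357/3927 - 355411/162098 = -2101959983/636558846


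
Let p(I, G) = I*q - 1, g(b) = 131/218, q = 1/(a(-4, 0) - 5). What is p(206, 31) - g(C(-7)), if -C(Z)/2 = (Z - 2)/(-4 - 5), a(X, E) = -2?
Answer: -47351/1526 ≈ -31.029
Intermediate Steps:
C(Z) = -4/9 + 2*Z/9 (C(Z) = -2*(Z - 2)/(-4 - 5) = -2*(-2 + Z)/(-9) = -2*(-2 + Z)*(-1)/9 = -2*(2/9 - Z/9) = -4/9 + 2*Z/9)
q = -⅐ (q = 1/(-2 - 5) = 1/(-7) = -⅐ ≈ -0.14286)
g(b) = 131/218 (g(b) = 131*(1/218) = 131/218)
p(I, G) = -1 - I/7 (p(I, G) = I*(-⅐) - 1 = -I/7 - 1 = -1 - I/7)
p(206, 31) - g(C(-7)) = (-1 - ⅐*206) - 1*131/218 = (-1 - 206/7) - 131/218 = -213/7 - 131/218 = -47351/1526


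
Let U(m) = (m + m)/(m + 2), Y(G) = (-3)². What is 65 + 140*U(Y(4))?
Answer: 3235/11 ≈ 294.09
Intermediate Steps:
Y(G) = 9
U(m) = 2*m/(2 + m) (U(m) = (2*m)/(2 + m) = 2*m/(2 + m))
65 + 140*U(Y(4)) = 65 + 140*(2*9/(2 + 9)) = 65 + 140*(2*9/11) = 65 + 140*(2*9*(1/11)) = 65 + 140*(18/11) = 65 + 2520/11 = 3235/11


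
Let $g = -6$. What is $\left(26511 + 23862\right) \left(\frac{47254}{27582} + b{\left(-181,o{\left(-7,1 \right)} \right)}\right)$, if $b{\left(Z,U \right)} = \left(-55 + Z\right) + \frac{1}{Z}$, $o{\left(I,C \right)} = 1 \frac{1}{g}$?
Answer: $- \frac{9819941985060}{832057} \approx -1.1802 \cdot 10^{7}$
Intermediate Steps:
$o{\left(I,C \right)} = - \frac{1}{6}$ ($o{\left(I,C \right)} = 1 \frac{1}{-6} = 1 \left(- \frac{1}{6}\right) = - \frac{1}{6}$)
$b{\left(Z,U \right)} = -55 + Z + \frac{1}{Z}$
$\left(26511 + 23862\right) \left(\frac{47254}{27582} + b{\left(-181,o{\left(-7,1 \right)} \right)}\right) = \left(26511 + 23862\right) \left(\frac{47254}{27582} - \left(236 + \frac{1}{181}\right)\right) = 50373 \left(47254 \cdot \frac{1}{27582} - \frac{42717}{181}\right) = 50373 \left(\frac{23627}{13791} - \frac{42717}{181}\right) = 50373 \left(- \frac{584833660}{2496171}\right) = - \frac{9819941985060}{832057}$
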